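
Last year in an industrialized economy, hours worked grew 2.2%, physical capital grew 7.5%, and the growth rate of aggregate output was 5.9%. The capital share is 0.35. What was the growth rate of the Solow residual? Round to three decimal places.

Labor's share = 1 − 0.35 = 0.65.
Physical capital: 0.35 × 7.5 = 2.625 pp.
Hours worked: 0.65 × 2.2 = 1.43 pp.
TFP growth = 5.9 − 4.055 = 1.845%.

1.845%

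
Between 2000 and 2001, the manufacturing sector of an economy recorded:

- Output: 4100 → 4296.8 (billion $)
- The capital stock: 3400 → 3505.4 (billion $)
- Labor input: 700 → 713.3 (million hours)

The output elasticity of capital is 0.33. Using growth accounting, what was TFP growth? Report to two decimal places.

Output growth = (4296.8 − 4100) / 4100 = 4.8%.
The capital stock growth = (3505.4 − 3400) / 3400 = 3.1%.
Labor input growth = (713.3 − 700) / 700 = 1.9%.
Labor's share = 1 − 0.33 = 0.67.
The capital stock: 0.33 × 3.1 = 1.023 pp.
Labor input: 0.67 × 1.9 = 1.273 pp.
TFP growth = 4.8 − 2.296 = 2.504%.

2.50%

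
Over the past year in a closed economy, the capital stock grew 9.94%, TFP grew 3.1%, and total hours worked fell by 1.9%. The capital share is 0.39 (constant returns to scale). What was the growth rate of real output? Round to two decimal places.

5.82%

Labor's share = 1 − 0.39 = 0.61.
The capital stock: 0.39 × 9.94 = 3.8766 pp.
Total hours worked: 0.61 × (-1.9) = -1.159 pp.
Output growth = 3.1 + 2.7176 = 5.8176%.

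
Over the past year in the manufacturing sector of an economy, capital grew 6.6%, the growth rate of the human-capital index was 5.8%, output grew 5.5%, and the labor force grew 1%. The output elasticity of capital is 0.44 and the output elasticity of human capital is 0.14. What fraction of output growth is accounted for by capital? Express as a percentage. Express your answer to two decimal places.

Capital contributed 0.44 × 6.6 = 2.904 pp.
Share of growth = 2.904 / 5.5 × 100 = 52.8%.

52.80%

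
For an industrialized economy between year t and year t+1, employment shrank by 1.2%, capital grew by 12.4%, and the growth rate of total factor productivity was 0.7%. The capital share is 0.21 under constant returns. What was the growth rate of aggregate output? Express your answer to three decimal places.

Labor's share = 1 − 0.21 = 0.79.
Capital: 0.21 × 12.4 = 2.604 pp.
Employment: 0.79 × (-1.2) = -0.948 pp.
Output growth = 0.7 + 1.656 = 2.356%.

Aggregate output grew 2.356%.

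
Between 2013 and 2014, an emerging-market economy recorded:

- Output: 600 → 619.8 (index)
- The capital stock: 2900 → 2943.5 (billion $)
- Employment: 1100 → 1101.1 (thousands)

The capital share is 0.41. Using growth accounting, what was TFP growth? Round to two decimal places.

Output growth = (619.8 − 600) / 600 = 3.3%.
The capital stock growth = (2943.5 − 2900) / 2900 = 1.5%.
Employment growth = (1101.1 − 1100) / 1100 = 0.1%.
Labor's share = 1 − 0.41 = 0.59.
The capital stock: 0.41 × 1.5 = 0.615 pp.
Employment: 0.59 × 0.1 = 0.059 pp.
TFP growth = 3.3 − 0.674 = 2.626%.

2.63%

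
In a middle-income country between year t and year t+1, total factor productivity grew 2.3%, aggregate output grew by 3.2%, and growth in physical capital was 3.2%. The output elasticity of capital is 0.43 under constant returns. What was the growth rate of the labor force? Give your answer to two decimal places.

-0.84%

Labor's share = 1 − 0.43 = 0.57.
gY = gA + 0.43×3.2 + 0.57×g.
0.57×g = 3.2 − 2.3 − 1.376 = -0.476.
g = -0.476 / 0.57 = -0.8351%.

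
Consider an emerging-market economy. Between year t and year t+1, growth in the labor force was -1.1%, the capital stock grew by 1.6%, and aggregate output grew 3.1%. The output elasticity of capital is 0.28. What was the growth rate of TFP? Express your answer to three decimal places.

Labor's share = 1 − 0.28 = 0.72.
The capital stock: 0.28 × 1.6 = 0.448 pp.
The labor force: 0.72 × (-1.1) = -0.792 pp.
TFP growth = 3.1 + 0.344 = 3.444%.

TFP growth was 3.444%.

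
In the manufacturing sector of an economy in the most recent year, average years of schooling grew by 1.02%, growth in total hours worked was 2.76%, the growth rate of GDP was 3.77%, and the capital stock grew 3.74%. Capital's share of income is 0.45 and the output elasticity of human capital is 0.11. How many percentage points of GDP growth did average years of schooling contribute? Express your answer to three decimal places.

Contribution = share × growth = 0.11 × 1.02 = 0.1122 pp.

0.112 pp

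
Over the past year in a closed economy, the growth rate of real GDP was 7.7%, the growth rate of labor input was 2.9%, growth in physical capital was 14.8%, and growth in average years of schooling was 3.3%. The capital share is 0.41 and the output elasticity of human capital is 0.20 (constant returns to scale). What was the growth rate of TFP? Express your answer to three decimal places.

-0.159%

Labor's share = 1 − 0.41 − 0.2 = 0.39.
Physical capital: 0.41 × 14.8 = 6.068 pp.
Average years of schooling: 0.2 × 3.3 = 0.66 pp.
Labor input: 0.39 × 2.9 = 1.131 pp.
TFP growth = 7.7 − 7.859 = -0.159%.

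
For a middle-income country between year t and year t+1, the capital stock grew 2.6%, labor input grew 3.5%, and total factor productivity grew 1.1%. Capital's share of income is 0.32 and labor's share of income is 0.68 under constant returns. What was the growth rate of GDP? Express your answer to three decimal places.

Labor's share = 1 − 0.32 = 0.68.
The capital stock: 0.32 × 2.6 = 0.832 pp.
Labor input: 0.68 × 3.5 = 2.38 pp.
Output growth = 1.1 + 3.212 = 4.312%.

GDP growth was 4.312%.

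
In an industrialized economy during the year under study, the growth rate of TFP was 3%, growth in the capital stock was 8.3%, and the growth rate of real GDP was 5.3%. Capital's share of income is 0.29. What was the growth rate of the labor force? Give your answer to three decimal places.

Labor's share = 1 − 0.29 = 0.71.
gY = gA + 0.29×8.3 + 0.71×g.
0.71×g = 5.3 − 3 − 2.407 = -0.107.
g = -0.107 / 0.71 = -0.1507%.

-0.151%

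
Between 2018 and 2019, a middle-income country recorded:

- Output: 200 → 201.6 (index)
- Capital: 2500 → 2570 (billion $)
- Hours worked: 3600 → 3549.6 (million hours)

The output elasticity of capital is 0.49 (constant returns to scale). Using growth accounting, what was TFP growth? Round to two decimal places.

TFP growth was 0.14%.

Output growth = (201.6 − 200) / 200 = 0.8%.
Capital growth = (2570 − 2500) / 2500 = 2.8%.
Hours worked growth = (3549.6 − 3600) / 3600 = -1.4%.
Labor's share = 1 − 0.49 = 0.51.
Capital: 0.49 × 2.8 = 1.372 pp.
Hours worked: 0.51 × (-1.4) = -0.714 pp.
TFP growth = 0.8 − 0.658 = 0.142%.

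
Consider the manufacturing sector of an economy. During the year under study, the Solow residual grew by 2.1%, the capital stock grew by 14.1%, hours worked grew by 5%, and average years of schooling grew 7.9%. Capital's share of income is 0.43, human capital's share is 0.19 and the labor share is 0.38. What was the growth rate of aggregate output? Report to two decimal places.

11.56%

Labor's share = 1 − 0.43 − 0.19 = 0.38.
The capital stock: 0.43 × 14.1 = 6.063 pp.
Average years of schooling: 0.19 × 7.9 = 1.501 pp.
Hours worked: 0.38 × 5 = 1.9 pp.
Output growth = 2.1 + 9.464 = 11.564%.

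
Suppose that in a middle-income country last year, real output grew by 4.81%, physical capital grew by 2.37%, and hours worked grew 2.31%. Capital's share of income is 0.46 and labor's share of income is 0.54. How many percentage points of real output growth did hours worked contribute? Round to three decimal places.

1.247

Labor's share = 1 − 0.46 = 0.54.
Contribution = share × growth = 0.54 × 2.31 = 1.2474 pp.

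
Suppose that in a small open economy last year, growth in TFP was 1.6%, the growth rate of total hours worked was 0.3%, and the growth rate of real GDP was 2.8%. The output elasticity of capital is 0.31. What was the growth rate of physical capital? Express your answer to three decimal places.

Labor's share = 1 − 0.31 = 0.69.
gY = gA + 0.69×0.3 + 0.31×g.
0.31×g = 2.8 − 1.6 − 0.207 = 0.993.
g = 0.993 / 0.31 = 3.20323%.

Physical capital growth was 3.203%.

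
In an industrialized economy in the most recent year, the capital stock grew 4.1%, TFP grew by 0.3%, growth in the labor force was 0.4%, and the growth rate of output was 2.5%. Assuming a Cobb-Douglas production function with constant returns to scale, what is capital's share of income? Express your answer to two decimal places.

α = 0.49

gY = gA + α·gK + (1−α)·gL, so gY − gA − gL = α(gK − gL).
2.5 − 0.3 − 0.4 = α × (4.1 − 0.4).
1.8 = 3.7 α, so α = 0.4865.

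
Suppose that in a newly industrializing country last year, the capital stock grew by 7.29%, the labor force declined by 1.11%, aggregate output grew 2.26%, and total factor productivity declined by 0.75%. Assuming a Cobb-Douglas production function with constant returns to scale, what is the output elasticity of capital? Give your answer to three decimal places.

gY = gA + α·gK + (1−α)·gL, so gY − gA − gL = α(gK − gL).
2.26 + 0.75 + 1.11 = α × (7.29 − (-1.11)).
4.12 = 8.4 α, so α = 0.49048.

0.490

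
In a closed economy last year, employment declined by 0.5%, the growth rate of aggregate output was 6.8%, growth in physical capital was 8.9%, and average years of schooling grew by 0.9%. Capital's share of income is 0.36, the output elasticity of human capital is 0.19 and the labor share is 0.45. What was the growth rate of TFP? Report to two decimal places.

Labor's share = 1 − 0.36 − 0.19 = 0.45.
Physical capital: 0.36 × 8.9 = 3.204 pp.
Average years of schooling: 0.19 × 0.9 = 0.171 pp.
Employment: 0.45 × (-0.5) = -0.225 pp.
TFP growth = 6.8 − 3.15 = 3.65%.

3.65%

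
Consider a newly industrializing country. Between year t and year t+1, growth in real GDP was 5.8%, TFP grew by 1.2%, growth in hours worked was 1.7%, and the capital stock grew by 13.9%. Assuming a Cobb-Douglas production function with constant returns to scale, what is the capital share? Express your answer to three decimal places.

gY = gA + α·gK + (1−α)·gL, so gY − gA − gL = α(gK − gL).
5.8 − 1.2 − 1.7 = α × (13.9 − 1.7).
2.9 = 12.2 α, so α = 0.2377.

The capital share is 0.238.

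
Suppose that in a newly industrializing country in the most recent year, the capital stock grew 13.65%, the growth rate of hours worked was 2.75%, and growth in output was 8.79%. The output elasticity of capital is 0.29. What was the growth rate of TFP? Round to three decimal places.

2.879%

Labor's share = 1 − 0.29 = 0.71.
The capital stock: 0.29 × 13.65 = 3.9585 pp.
Hours worked: 0.71 × 2.75 = 1.9525 pp.
TFP growth = 8.79 − 5.911 = 2.879%.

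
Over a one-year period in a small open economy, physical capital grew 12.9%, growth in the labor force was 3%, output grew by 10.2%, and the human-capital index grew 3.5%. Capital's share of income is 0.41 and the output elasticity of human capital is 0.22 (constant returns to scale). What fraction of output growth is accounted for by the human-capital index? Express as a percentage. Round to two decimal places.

The human-capital index accounted for 7.55% of growth.

The human-capital index contributed 0.22 × 3.5 = 0.77 pp.
Share of growth = 0.77 / 10.2 × 100 = 7.549%.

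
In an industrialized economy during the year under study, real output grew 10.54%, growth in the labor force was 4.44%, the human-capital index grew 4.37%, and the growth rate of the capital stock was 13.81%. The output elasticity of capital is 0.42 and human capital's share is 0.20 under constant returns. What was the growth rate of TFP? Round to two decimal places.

Labor's share = 1 − 0.42 − 0.2 = 0.38.
The capital stock: 0.42 × 13.81 = 5.8002 pp.
The human-capital index: 0.2 × 4.37 = 0.874 pp.
The labor force: 0.38 × 4.44 = 1.6872 pp.
TFP growth = 10.54 − 8.3614 = 2.1786%.

2.18%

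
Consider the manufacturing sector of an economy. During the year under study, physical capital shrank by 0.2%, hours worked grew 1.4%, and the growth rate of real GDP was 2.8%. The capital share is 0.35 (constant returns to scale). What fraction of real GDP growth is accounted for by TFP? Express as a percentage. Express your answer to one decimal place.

70.0%

Labor's share = 1 − 0.35 = 0.65.
Physical capital: 0.35 × (-0.2) = -0.07 pp.
Hours worked: 0.65 × 1.4 = 0.91 pp.
TFP growth = 2.8 − 0.84 = 1.96%.
TFP share of growth = 1.96 / 2.8 × 100 = 70%.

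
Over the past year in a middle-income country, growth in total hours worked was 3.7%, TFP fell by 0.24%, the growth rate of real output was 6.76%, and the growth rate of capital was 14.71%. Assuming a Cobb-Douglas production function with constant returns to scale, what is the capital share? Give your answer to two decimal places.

gY = gA + α·gK + (1−α)·gL, so gY − gA − gL = α(gK − gL).
6.76 + 0.24 − 3.7 = α × (14.71 − 3.7).
3.3 = 11.01 α, so α = 0.2997.

α = 0.30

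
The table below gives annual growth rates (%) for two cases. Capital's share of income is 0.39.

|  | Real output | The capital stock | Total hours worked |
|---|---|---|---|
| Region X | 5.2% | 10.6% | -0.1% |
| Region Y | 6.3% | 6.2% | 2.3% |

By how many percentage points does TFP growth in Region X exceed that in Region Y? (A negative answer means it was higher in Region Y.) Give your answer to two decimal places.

Labor's share = 1 − 0.39 = 0.61.
Region X: TFP = 5.2 − 4.134 + 0.061 = 1.127%.
Region Y: TFP = 6.3 − 2.418 − 1.403 = 2.479%.
Difference = 1.127 − (2.479) = -1.352 pp.

-1.35 percentage points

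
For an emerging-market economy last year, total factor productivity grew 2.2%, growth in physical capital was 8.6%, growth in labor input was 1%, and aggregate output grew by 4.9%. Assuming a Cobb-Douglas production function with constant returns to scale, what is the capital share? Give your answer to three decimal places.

gY = gA + α·gK + (1−α)·gL, so gY − gA − gL = α(gK − gL).
4.9 − 2.2 − 1 = α × (8.6 − 1).
1.7 = 7.6 α, so α = 0.22368.

0.224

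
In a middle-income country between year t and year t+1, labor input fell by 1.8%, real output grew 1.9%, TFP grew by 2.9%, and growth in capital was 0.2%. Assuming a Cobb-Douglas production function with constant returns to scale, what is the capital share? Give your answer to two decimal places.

gY = gA + α·gK + (1−α)·gL, so gY − gA − gL = α(gK − gL).
1.9 − 2.9 + 1.8 = α × (0.2 − (-1.8)).
0.8 = 2 α, so α = 0.4.

α = 0.40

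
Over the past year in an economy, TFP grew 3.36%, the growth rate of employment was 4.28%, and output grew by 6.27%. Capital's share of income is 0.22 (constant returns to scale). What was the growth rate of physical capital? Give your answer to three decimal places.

-1.947%

Labor's share = 1 − 0.22 = 0.78.
gY = gA + 0.78×4.28 + 0.22×g.
0.22×g = 6.27 − 3.36 − 3.3384 = -0.4284.
g = -0.4284 / 0.22 = -1.94727%.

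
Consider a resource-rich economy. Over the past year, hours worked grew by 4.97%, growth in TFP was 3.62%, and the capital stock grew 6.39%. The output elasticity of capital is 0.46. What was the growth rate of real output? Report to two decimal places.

Labor's share = 1 − 0.46 = 0.54.
The capital stock: 0.46 × 6.39 = 2.9394 pp.
Hours worked: 0.54 × 4.97 = 2.6838 pp.
Output growth = 3.62 + 5.6232 = 9.2432%.

Real output growth was 9.24%.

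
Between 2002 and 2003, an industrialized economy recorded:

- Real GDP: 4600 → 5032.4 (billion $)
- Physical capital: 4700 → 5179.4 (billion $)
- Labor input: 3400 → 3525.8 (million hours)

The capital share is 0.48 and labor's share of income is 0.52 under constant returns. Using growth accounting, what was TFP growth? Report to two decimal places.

2.58%

Real GDP growth = (5032.4 − 4600) / 4600 = 9.4%.
Physical capital growth = (5179.4 − 4700) / 4700 = 10.2%.
Labor input growth = (3525.8 − 3400) / 3400 = 3.7%.
Labor's share = 1 − 0.48 = 0.52.
Physical capital: 0.48 × 10.2 = 4.896 pp.
Labor input: 0.52 × 3.7 = 1.924 pp.
TFP growth = 9.4 − 6.82 = 2.58%.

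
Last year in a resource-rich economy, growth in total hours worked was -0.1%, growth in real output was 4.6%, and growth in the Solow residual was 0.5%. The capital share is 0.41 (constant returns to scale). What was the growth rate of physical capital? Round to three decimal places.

Labor's share = 1 − 0.41 = 0.59.
gY = gA + 0.59×(-0.1) + 0.41×g.
0.41×g = 4.6 − 0.5 + 0.059 = 4.159.
g = 4.159 / 0.41 = 10.1439%.

Physical capital grew 10.144%.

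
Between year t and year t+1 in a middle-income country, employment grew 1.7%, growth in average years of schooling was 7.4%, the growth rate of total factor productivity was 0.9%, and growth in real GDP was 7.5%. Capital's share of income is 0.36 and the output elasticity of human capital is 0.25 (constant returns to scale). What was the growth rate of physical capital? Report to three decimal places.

Labor's share = 1 − 0.36 − 0.25 = 0.39.
gY = gA + 0.25×7.4 + 0.39×1.7 + 0.36×g.
0.36×g = 7.5 − 0.9 − 2.513 = 4.087.
g = 4.087 / 0.36 = 11.35278%.

11.353%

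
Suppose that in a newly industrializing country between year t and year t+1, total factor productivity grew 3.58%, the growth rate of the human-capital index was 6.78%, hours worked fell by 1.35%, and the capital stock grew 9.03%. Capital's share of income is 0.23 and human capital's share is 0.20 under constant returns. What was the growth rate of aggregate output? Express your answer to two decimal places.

Aggregate output growth was 6.24%.

Labor's share = 1 − 0.23 − 0.2 = 0.57.
The capital stock: 0.23 × 9.03 = 2.0769 pp.
The human-capital index: 0.2 × 6.78 = 1.356 pp.
Hours worked: 0.57 × (-1.35) = -0.7695 pp.
Output growth = 3.58 + 2.6634 = 6.2434%.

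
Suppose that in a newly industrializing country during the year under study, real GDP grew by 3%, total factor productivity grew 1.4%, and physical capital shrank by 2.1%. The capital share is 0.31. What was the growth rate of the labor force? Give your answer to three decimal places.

Labor's share = 1 − 0.31 = 0.69.
gY = gA + 0.31×(-2.1) + 0.69×g.
0.69×g = 3 − 1.4 + 0.651 = 2.251.
g = 2.251 / 0.69 = 3.26232%.

3.262%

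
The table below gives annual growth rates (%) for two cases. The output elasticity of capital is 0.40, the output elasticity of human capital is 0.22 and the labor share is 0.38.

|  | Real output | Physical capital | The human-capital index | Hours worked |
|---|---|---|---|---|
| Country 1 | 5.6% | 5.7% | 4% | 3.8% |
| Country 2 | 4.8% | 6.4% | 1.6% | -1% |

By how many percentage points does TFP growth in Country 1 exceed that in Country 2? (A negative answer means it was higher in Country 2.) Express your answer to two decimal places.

Labor's share = 1 − 0.4 − 0.22 = 0.38.
Country 1: TFP = 5.6 − 2.28 − 0.88 − 1.444 = 0.996%.
Country 2: TFP = 4.8 − 2.56 − 0.352 + 0.38 = 2.268%.
Difference = 0.996 − (2.268) = -1.272 pp.

-1.27 percentage points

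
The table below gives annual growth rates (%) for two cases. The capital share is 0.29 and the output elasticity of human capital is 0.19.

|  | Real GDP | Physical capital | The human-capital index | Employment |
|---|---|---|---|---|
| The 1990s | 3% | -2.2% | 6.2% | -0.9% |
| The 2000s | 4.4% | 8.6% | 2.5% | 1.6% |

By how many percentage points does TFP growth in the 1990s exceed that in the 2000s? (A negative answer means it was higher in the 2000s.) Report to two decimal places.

2.33 percentage points

Labor's share = 1 − 0.29 − 0.19 = 0.52.
The 1990s: TFP = 3 + 0.638 − 1.178 + 0.468 = 2.928%.
The 2000s: TFP = 4.4 − 2.494 − 0.475 − 0.832 = 0.599%.
Difference = 2.928 − (0.599) = 2.329 pp.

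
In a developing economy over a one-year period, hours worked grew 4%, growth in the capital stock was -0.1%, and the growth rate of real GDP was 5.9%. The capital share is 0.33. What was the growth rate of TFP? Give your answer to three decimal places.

Labor's share = 1 − 0.33 = 0.67.
The capital stock: 0.33 × (-0.1) = -0.033 pp.
Hours worked: 0.67 × 4 = 2.68 pp.
TFP growth = 5.9 − 2.647 = 3.253%.

TFP growth was 3.253%.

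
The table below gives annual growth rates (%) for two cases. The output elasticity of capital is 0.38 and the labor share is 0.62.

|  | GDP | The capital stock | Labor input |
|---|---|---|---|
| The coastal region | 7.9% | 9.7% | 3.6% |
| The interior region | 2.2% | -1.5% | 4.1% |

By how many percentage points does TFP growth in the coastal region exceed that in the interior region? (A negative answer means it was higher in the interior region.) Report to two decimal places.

Labor's share = 1 − 0.38 = 0.62.
The coastal region: TFP = 7.9 − 3.686 − 2.232 = 1.982%.
The interior region: TFP = 2.2 + 0.57 − 2.542 = 0.228%.
Difference = 1.982 − (0.228) = 1.754 pp.

1.75 percentage points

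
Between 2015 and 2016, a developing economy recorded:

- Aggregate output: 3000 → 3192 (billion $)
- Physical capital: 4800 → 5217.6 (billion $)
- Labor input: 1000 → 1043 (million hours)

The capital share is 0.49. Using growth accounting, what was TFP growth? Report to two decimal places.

Aggregate output growth = (3192 − 3000) / 3000 = 6.4%.
Physical capital growth = (5217.6 − 4800) / 4800 = 8.7%.
Labor input growth = (1043 − 1000) / 1000 = 4.3%.
Labor's share = 1 − 0.49 = 0.51.
Physical capital: 0.49 × 8.7 = 4.263 pp.
Labor input: 0.51 × 4.3 = 2.193 pp.
TFP growth = 6.4 − 6.456 = -0.056%.

-0.06%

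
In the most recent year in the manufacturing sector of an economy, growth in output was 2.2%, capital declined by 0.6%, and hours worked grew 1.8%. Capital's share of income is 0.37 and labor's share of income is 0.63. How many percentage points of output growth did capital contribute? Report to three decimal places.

Contribution = share × growth = 0.37 × (-0.6) = -0.222 pp.

-0.222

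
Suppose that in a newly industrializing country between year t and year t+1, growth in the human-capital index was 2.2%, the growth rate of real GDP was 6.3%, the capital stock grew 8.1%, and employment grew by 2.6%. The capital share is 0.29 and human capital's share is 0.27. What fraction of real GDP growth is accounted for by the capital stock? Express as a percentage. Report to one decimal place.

The capital stock contributed 0.29 × 8.1 = 2.349 pp.
Share of growth = 2.349 / 6.3 × 100 = 37.286%.

37.3%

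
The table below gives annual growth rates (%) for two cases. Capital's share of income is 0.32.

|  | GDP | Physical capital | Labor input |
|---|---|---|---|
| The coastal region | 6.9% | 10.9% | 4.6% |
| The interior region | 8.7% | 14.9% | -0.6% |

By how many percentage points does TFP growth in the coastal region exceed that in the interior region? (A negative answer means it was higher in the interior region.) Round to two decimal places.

Labor's share = 1 − 0.32 = 0.68.
The coastal region: TFP = 6.9 − 3.488 − 3.128 = 0.284%.
The interior region: TFP = 8.7 − 4.768 + 0.408 = 4.34%.
Difference = 0.284 − (4.34) = -4.056 pp.

-4.06 percentage points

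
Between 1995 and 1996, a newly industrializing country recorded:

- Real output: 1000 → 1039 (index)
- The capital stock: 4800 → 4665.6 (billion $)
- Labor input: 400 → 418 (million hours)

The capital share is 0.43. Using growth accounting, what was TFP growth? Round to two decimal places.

Real output growth = (1039 − 1000) / 1000 = 3.9%.
The capital stock growth = (4665.6 − 4800) / 4800 = -2.8%.
Labor input growth = (418 − 400) / 400 = 4.5%.
Labor's share = 1 − 0.43 = 0.57.
The capital stock: 0.43 × (-2.8) = -1.204 pp.
Labor input: 0.57 × 4.5 = 2.565 pp.
TFP growth = 3.9 − 1.361 = 2.539%.

2.54%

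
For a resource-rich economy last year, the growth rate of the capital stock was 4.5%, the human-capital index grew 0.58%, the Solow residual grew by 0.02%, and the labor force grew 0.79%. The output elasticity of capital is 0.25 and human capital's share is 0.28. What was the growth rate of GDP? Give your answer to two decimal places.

Labor's share = 1 − 0.25 − 0.28 = 0.47.
The capital stock: 0.25 × 4.5 = 1.125 pp.
The human-capital index: 0.28 × 0.58 = 0.1624 pp.
The labor force: 0.47 × 0.79 = 0.3713 pp.
Output growth = 0.02 + 1.6587 = 1.6787%.

GDP grew 1.68%.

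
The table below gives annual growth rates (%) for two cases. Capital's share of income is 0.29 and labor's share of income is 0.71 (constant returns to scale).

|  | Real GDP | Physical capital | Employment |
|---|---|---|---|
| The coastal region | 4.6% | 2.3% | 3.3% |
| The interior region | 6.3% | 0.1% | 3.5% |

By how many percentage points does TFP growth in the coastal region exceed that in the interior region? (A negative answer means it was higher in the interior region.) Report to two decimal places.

Labor's share = 1 − 0.29 = 0.71.
The coastal region: TFP = 4.6 − 0.667 − 2.343 = 1.59%.
The interior region: TFP = 6.3 − 0.029 − 2.485 = 3.786%.
Difference = 1.59 − (3.786) = -2.196 pp.

-2.20 percentage points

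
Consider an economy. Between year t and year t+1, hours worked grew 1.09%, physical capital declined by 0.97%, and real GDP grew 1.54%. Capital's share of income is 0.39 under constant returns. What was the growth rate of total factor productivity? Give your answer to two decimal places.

Labor's share = 1 − 0.39 = 0.61.
Physical capital: 0.39 × (-0.97) = -0.3783 pp.
Hours worked: 0.61 × 1.09 = 0.6649 pp.
TFP growth = 1.54 − 0.2866 = 1.2534%.

1.25%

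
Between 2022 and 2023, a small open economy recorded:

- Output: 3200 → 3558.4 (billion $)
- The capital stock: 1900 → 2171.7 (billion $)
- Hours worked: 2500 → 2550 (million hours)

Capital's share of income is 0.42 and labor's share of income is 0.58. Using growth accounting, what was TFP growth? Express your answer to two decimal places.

4.03%

Output growth = (3558.4 − 3200) / 3200 = 11.2%.
The capital stock growth = (2171.7 − 1900) / 1900 = 14.3%.
Hours worked growth = (2550 − 2500) / 2500 = 2%.
Labor's share = 1 − 0.42 = 0.58.
The capital stock: 0.42 × 14.3 = 6.006 pp.
Hours worked: 0.58 × 2 = 1.16 pp.
TFP growth = 11.2 − 7.166 = 4.034%.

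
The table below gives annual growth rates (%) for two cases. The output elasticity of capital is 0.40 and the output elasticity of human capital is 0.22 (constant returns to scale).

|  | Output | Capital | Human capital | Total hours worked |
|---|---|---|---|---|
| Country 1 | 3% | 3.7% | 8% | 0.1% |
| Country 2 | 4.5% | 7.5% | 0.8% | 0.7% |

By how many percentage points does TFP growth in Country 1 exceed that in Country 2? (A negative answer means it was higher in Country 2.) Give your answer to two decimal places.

-1.34 percentage points

Labor's share = 1 − 0.4 − 0.22 = 0.38.
Country 1: TFP = 3 − 1.48 − 1.76 − 0.038 = -0.278%.
Country 2: TFP = 4.5 − 3 − 0.176 − 0.266 = 1.058%.
Difference = -0.278 − (1.058) = -1.336 pp.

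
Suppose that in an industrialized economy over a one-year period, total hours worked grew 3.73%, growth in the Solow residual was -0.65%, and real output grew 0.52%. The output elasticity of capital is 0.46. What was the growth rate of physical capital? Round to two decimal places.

Labor's share = 1 − 0.46 = 0.54.
gY = gA + 0.54×3.73 + 0.46×g.
0.46×g = 0.52 + 0.65 − 2.0142 = -0.8442.
g = -0.8442 / 0.46 = -1.8352%.

-1.84%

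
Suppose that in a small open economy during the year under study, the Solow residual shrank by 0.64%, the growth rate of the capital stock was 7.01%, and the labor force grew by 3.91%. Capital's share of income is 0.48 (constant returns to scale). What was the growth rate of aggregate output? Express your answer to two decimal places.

4.76%

Labor's share = 1 − 0.48 = 0.52.
The capital stock: 0.48 × 7.01 = 3.3648 pp.
The labor force: 0.52 × 3.91 = 2.0332 pp.
Output growth = -0.64 + 5.398 = 4.758%.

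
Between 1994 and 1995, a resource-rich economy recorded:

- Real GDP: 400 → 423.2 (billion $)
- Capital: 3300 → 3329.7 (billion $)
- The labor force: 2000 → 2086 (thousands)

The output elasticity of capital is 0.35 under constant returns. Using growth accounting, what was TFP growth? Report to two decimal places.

Real GDP growth = (423.2 − 400) / 400 = 5.8%.
Capital growth = (3329.7 − 3300) / 3300 = 0.9%.
The labor force growth = (2086 − 2000) / 2000 = 4.3%.
Labor's share = 1 − 0.35 = 0.65.
Capital: 0.35 × 0.9 = 0.315 pp.
The labor force: 0.65 × 4.3 = 2.795 pp.
TFP growth = 5.8 − 3.11 = 2.69%.

TFP growth was 2.69%.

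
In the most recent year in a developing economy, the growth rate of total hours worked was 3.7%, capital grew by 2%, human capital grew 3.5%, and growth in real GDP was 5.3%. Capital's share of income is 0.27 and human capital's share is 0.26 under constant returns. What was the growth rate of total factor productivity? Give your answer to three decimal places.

2.111%

Labor's share = 1 − 0.27 − 0.26 = 0.47.
Capital: 0.27 × 2 = 0.54 pp.
Human capital: 0.26 × 3.5 = 0.91 pp.
Total hours worked: 0.47 × 3.7 = 1.739 pp.
TFP growth = 5.3 − 3.189 = 2.111%.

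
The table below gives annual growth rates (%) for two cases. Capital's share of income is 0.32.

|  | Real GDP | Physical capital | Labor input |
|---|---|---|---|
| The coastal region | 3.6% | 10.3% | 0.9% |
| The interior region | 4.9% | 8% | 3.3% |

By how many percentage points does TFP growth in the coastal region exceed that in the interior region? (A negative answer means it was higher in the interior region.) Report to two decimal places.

Labor's share = 1 − 0.32 = 0.68.
The coastal region: TFP = 3.6 − 3.296 − 0.612 = -0.308%.
The interior region: TFP = 4.9 − 2.56 − 2.244 = 0.096%.
Difference = -0.308 − (0.096) = -0.404 pp.

-0.40 percentage points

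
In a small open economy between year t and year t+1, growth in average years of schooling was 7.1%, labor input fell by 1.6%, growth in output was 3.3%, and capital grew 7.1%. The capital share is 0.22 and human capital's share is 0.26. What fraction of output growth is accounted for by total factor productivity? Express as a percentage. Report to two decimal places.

Total factor productivity accounted for 21.94% of growth.

Labor's share = 1 − 0.22 − 0.26 = 0.52.
Capital: 0.22 × 7.1 = 1.562 pp.
Average years of schooling: 0.26 × 7.1 = 1.846 pp.
Labor input: 0.52 × (-1.6) = -0.832 pp.
TFP growth = 3.3 − 2.576 = 0.724%.
TFP share of growth = 0.724 / 3.3 × 100 = 21.9394%.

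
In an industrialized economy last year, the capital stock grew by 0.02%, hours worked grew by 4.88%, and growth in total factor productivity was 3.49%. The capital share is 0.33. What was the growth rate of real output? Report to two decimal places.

6.77%

Labor's share = 1 − 0.33 = 0.67.
The capital stock: 0.33 × 0.02 = 0.0066 pp.
Hours worked: 0.67 × 4.88 = 3.2696 pp.
Output growth = 3.49 + 3.2762 = 6.7662%.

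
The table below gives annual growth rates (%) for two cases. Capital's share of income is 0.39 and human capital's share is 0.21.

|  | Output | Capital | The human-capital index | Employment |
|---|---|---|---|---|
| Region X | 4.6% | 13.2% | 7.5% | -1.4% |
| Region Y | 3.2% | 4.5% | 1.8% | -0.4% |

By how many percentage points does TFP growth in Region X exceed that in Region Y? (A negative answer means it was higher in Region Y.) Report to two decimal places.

-2.79 percentage points

Labor's share = 1 − 0.39 − 0.21 = 0.4.
Region X: TFP = 4.6 − 5.148 − 1.575 + 0.56 = -1.563%.
Region Y: TFP = 3.2 − 1.755 − 0.378 + 0.16 = 1.227%.
Difference = -1.563 − (1.227) = -2.79 pp.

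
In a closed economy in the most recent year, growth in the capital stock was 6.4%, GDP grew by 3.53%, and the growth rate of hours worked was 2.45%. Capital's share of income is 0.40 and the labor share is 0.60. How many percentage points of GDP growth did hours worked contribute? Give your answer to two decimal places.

1.47

Labor's share = 1 − 0.4 = 0.6.
Contribution = share × growth = 0.6 × 2.45 = 1.47 pp.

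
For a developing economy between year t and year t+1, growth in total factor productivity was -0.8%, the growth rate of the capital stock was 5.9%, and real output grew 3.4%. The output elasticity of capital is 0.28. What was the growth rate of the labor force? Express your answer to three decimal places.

Labor's share = 1 − 0.28 = 0.72.
gY = gA + 0.28×5.9 + 0.72×g.
0.72×g = 3.4 + 0.8 − 1.652 = 2.548.
g = 2.548 / 0.72 = 3.53889%.

3.539%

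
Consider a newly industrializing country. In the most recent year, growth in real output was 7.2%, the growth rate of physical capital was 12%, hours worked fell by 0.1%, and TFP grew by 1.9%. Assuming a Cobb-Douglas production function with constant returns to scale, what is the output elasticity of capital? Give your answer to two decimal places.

0.45

gY = gA + α·gK + (1−α)·gL, so gY − gA − gL = α(gK − gL).
7.2 − 1.9 + 0.1 = α × (12 − (-0.1)).
5.4 = 12.1 α, so α = 0.4463.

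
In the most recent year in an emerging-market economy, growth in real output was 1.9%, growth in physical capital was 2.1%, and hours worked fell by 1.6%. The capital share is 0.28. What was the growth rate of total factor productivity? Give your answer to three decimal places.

2.464%

Labor's share = 1 − 0.28 = 0.72.
Physical capital: 0.28 × 2.1 = 0.588 pp.
Hours worked: 0.72 × (-1.6) = -1.152 pp.
TFP growth = 1.9 + 0.564 = 2.464%.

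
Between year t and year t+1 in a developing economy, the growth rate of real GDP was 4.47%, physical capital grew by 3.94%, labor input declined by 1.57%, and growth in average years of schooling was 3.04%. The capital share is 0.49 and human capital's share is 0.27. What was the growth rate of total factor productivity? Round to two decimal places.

2.10%

Labor's share = 1 − 0.49 − 0.27 = 0.24.
Physical capital: 0.49 × 3.94 = 1.9306 pp.
Average years of schooling: 0.27 × 3.04 = 0.8208 pp.
Labor input: 0.24 × (-1.57) = -0.3768 pp.
TFP growth = 4.47 − 2.3746 = 2.0954%.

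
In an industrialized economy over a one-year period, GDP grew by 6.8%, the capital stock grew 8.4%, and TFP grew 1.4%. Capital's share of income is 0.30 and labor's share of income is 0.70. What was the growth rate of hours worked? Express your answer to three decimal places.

4.114%

Labor's share = 1 − 0.3 = 0.7.
gY = gA + 0.3×8.4 + 0.7×g.
0.7×g = 6.8 − 1.4 − 2.52 = 2.88.
g = 2.88 / 0.7 = 4.11429%.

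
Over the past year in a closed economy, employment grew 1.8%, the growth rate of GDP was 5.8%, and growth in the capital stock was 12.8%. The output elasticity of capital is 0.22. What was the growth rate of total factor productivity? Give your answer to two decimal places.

Labor's share = 1 − 0.22 = 0.78.
The capital stock: 0.22 × 12.8 = 2.816 pp.
Employment: 0.78 × 1.8 = 1.404 pp.
TFP growth = 5.8 − 4.22 = 1.58%.

1.58%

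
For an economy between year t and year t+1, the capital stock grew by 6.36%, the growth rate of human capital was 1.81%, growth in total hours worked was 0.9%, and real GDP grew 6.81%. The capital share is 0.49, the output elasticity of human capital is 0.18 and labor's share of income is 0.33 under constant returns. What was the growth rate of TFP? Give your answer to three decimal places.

Labor's share = 1 − 0.49 − 0.18 = 0.33.
The capital stock: 0.49 × 6.36 = 3.1164 pp.
Human capital: 0.18 × 1.81 = 0.3258 pp.
Total hours worked: 0.33 × 0.9 = 0.297 pp.
TFP growth = 6.81 − 3.7392 = 3.0708%.

3.071%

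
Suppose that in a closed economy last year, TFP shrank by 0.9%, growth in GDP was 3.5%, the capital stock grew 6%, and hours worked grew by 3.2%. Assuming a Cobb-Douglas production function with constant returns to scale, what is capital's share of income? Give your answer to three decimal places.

α = 0.429

gY = gA + α·gK + (1−α)·gL, so gY − gA − gL = α(gK − gL).
3.5 + 0.9 − 3.2 = α × (6 − 3.2).
1.2 = 2.8 α, so α = 0.42857.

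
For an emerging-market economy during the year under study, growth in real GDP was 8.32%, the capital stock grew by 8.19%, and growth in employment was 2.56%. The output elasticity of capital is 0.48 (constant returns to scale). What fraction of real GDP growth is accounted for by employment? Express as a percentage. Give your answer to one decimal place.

Employment accounted for 16.0% of growth.

Labor's share = 1 − 0.48 = 0.52.
Employment contributed 0.52 × 2.56 = 1.3312 pp.
Share of growth = 1.3312 / 8.32 × 100 = 16%.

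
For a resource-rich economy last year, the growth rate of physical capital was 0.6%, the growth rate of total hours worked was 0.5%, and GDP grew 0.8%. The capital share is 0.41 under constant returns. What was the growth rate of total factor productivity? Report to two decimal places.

0.26%

Labor's share = 1 − 0.41 = 0.59.
Physical capital: 0.41 × 0.6 = 0.246 pp.
Total hours worked: 0.59 × 0.5 = 0.295 pp.
TFP growth = 0.8 − 0.541 = 0.259%.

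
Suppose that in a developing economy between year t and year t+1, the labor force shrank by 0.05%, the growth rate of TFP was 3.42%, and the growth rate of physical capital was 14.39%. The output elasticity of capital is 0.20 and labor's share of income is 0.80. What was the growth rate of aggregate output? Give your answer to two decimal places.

Labor's share = 1 − 0.2 = 0.8.
Physical capital: 0.2 × 14.39 = 2.878 pp.
The labor force: 0.8 × (-0.05) = -0.04 pp.
Output growth = 3.42 + 2.838 = 6.258%.

Aggregate output growth was 6.26%.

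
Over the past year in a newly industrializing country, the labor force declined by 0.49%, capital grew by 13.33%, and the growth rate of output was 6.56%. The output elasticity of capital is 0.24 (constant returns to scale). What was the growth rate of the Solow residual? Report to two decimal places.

3.73%

Labor's share = 1 − 0.24 = 0.76.
Capital: 0.24 × 13.33 = 3.1992 pp.
The labor force: 0.76 × (-0.49) = -0.3724 pp.
TFP growth = 6.56 − 2.8268 = 3.7332%.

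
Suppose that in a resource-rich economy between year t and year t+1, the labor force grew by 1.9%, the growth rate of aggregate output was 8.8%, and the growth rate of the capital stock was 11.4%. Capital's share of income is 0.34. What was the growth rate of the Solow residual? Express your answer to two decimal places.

Labor's share = 1 − 0.34 = 0.66.
The capital stock: 0.34 × 11.4 = 3.876 pp.
The labor force: 0.66 × 1.9 = 1.254 pp.
TFP growth = 8.8 − 5.13 = 3.67%.

The Solow residual growth was 3.67%.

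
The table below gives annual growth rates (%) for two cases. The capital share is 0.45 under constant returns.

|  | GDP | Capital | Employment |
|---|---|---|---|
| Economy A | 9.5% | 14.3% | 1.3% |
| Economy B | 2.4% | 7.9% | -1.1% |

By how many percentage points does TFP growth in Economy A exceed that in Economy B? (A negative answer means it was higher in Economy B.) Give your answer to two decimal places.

2.90 percentage points

Labor's share = 1 − 0.45 = 0.55.
Economy A: TFP = 9.5 − 6.435 − 0.715 = 2.35%.
Economy B: TFP = 2.4 − 3.555 + 0.605 = -0.55%.
Difference = 2.35 − (-0.55) = 2.9 pp.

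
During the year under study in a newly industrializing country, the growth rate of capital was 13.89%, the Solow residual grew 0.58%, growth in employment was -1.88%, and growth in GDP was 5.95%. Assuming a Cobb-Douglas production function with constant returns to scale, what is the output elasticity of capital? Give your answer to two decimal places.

gY = gA + α·gK + (1−α)·gL, so gY − gA − gL = α(gK − gL).
5.95 − 0.58 + 1.88 = α × (13.89 − (-1.88)).
7.25 = 15.77 α, so α = 0.4597.

0.46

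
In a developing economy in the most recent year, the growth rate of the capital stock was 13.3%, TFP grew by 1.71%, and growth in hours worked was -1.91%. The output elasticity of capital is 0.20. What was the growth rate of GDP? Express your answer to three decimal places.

GDP grew 2.842%.

Labor's share = 1 − 0.2 = 0.8.
The capital stock: 0.2 × 13.3 = 2.66 pp.
Hours worked: 0.8 × (-1.91) = -1.528 pp.
Output growth = 1.71 + 1.132 = 2.842%.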